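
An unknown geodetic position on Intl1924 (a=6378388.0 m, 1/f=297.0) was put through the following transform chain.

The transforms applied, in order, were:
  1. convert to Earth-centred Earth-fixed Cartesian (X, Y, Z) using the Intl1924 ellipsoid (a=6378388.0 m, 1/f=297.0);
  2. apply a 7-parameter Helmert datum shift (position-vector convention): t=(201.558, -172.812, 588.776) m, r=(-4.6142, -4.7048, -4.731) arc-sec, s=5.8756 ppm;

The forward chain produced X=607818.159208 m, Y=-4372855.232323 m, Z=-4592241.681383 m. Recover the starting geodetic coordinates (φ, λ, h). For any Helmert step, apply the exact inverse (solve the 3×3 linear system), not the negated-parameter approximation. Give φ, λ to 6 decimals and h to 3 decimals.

start: X=607818.1592, Y=-4372855.2323, Z=-4592241.6814 m
→ Helmert⁻¹: X=607608.5599, Y=-4372540.0471, Z=-4592915.1461
→ geod (Bowring, a=6378388.000): φ=-46.32734900°, λ=-82.08883500°, h=3293.8870 m

φ=-46.327349°, λ=-82.088835°, h=3293.887 m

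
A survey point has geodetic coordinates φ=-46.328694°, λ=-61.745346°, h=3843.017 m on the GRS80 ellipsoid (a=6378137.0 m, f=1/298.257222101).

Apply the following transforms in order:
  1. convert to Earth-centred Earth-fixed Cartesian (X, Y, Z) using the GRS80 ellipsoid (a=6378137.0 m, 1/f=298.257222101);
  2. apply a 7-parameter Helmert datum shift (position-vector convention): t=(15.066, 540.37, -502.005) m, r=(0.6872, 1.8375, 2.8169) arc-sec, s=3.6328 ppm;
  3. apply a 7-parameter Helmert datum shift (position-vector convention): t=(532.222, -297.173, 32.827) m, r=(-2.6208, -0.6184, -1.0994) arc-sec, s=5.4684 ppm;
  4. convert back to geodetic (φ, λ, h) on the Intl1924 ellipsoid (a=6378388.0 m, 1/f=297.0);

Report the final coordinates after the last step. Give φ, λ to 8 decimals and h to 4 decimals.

start: φ=-46.328694°, λ=-61.745346°, h=3843.017 m
→ ECEF (a=6378137.000, f=1/298.257222101): X=2089842.0828, Y=-3888627.6519, Z=-4593331.6369
→ Helmert 7p (PV): X=2089876.9272, Y=-3888057.5646, Z=-4593881.9015
→ Helmert 7p (PV): X=2090413.6268, Y=-3888445.5085, Z=-4593818.5281
→ geod (Bowring, a=6378388.000): φ=-46.33182088°, λ=-61.73769306°, h=4067.9958 m

φ=-46.33182088°, λ=-61.73769306°, h=4067.9958 m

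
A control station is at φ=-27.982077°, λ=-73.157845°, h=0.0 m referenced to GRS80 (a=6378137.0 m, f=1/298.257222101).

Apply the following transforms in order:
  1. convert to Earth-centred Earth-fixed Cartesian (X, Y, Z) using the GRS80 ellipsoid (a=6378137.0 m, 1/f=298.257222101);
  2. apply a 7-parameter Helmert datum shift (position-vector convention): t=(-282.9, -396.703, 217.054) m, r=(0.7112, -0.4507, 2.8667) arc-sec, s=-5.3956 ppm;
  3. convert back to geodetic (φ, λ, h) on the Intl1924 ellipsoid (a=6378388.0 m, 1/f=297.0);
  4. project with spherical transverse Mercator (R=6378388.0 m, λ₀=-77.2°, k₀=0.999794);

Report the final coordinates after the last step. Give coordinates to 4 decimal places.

E=397194.4427 m, N=-3120767.0882 m

start: φ=-27.982077°, λ=-73.157845°, h=0.000 m
→ ECEF (a=6378137.000, f=1/298.257222101): X=1633141.3718, Y=-5394876.8401, Z=-2974751.4082
→ Helmert 7p (PV): X=1632931.1384, Y=-5395211.4801, Z=-2974533.3365
→ geod (Bowring, a=6378388.000): φ=-27.97992300°, λ=-73.16087575°, h=-104.1934 m
→ tm (R=6378388.0, λ₀=-77.2°): E=397194.4427, N=-3120767.0882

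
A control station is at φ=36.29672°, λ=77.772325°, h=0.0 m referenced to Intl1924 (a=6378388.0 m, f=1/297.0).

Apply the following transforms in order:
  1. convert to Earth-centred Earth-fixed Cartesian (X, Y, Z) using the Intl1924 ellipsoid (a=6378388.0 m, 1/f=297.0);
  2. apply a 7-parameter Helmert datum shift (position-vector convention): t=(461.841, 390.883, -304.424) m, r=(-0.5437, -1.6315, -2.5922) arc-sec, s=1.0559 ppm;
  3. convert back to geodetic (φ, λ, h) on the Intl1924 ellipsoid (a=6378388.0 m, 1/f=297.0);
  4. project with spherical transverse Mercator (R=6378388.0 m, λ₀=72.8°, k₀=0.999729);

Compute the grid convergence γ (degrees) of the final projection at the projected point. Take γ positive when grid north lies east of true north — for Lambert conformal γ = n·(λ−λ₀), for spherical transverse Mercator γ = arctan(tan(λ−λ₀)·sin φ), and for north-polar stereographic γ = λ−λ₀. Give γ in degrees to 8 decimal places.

start: φ=36.296720°, λ=77.772325°, h=0.000 m
→ ECEF (a=6378388.000, f=1/297.0): X=1090077.3458, Y=5030043.4799, Z=3754837.4587
→ Helmert 7p (PV): X=1090573.8523, Y=5030435.8723, Z=3754532.3628
→ geod (Bowring, a=6378388.000): φ=36.29189740°, λ=77.76784874°, h=213.2610 m
→ into tm (λ₀=72.8°): φ=36.29189740°, λ−λ₀=4.96784874°
convergence γ = 2.94525960°

2.94525960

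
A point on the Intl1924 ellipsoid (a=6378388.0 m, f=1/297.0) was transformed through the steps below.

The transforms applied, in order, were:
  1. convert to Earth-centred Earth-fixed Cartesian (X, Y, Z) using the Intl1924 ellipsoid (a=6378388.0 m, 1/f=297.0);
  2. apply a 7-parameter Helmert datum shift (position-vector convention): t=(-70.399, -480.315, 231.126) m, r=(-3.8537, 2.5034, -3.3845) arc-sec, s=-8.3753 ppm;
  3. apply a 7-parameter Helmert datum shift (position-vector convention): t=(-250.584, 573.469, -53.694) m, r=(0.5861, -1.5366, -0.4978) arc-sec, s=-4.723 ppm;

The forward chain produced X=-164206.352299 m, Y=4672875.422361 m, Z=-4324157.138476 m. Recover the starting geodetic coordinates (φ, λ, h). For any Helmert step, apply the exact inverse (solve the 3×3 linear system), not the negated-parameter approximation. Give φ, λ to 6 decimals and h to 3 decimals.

start: X=-164206.3523, Y=4672875.4224, Z=-4324157.1385 m
→ Helmert⁻¹: X=-164000.0321, Y=4672311.3379, Z=-4324135.9219
→ Helmert⁻¹: X=-163955.1981, Y=4672908.8914, Z=-4324317.9508
→ geod (Bowring, a=6378388.000): φ=-42.95634600°, λ=92.00947400°, h=423.7250 m

φ=-42.956346°, λ=92.009474°, h=423.725 m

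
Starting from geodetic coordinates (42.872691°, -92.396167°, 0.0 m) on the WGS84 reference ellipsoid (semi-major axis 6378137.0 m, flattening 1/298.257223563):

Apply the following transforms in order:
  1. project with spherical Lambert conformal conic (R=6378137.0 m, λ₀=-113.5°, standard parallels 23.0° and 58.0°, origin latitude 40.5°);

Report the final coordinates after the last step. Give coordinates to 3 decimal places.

start: φ=42.872691°, λ=-92.396167°, h=0.000 m
→ lcc (R=6378137.0, λ₀=-113.5°): E=1625847.3978, N=450464.8086

E=1625847.398 m, N=450464.809 m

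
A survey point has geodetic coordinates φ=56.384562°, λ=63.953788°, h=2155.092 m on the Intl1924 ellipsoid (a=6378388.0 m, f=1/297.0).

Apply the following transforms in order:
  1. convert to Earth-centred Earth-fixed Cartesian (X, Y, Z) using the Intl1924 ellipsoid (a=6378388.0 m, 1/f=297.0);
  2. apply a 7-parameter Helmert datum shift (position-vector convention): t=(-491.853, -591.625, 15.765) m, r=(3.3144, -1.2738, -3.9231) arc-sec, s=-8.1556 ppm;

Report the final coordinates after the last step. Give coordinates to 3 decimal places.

start: φ=56.384562°, λ=63.953788°, h=2155.092 m
→ ECEF (a=6378388.000, f=1/297.0): X=1554676.6277, Y=3181045.1168, Z=5290171.4154
→ Helmert 7p (PV): X=1554199.9280, Y=3180312.9739, Z=5290204.7515

X=1554199.928 m, Y=3180312.974 m, Z=5290204.752 m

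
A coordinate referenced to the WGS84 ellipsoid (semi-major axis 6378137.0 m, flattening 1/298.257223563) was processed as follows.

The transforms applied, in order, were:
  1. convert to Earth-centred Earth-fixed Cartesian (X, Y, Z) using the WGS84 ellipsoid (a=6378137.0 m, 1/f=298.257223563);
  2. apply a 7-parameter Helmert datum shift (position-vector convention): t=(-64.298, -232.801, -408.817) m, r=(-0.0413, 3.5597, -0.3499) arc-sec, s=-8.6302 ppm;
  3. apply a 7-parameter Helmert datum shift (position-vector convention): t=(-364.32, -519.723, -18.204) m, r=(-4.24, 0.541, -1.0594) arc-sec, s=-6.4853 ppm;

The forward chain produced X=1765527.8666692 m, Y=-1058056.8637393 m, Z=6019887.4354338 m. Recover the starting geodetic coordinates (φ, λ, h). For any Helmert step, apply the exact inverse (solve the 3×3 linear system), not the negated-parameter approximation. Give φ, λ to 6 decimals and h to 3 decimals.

φ=71.242837°, λ=-30.913887°, h=3558.988 m

start: X=1765527.8667, Y=-1058056.8637, Z=6019887.4354 m
→ Helmert⁻¹: X=1765893.2820, Y=-1057658.6756, Z=6019927.5709
→ Helmert⁻¹: X=1765870.7147, Y=-1057433.2104, Z=6020418.6086
→ geod (Bowring, a=6378137.000): φ=71.24283700°, λ=-30.91388700°, h=3558.9880 m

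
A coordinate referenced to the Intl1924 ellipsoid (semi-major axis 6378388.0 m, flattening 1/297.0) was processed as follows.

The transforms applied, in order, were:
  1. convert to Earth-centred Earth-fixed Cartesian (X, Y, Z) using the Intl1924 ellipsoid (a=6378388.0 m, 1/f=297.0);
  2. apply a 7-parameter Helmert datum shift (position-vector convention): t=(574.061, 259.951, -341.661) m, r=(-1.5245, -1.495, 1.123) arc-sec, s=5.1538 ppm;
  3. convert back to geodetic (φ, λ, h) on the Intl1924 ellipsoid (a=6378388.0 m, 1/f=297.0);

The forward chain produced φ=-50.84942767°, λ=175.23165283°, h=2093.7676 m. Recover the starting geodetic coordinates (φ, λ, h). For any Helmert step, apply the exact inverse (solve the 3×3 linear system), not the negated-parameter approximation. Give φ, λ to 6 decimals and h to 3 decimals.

φ=-50.843206°, λ=175.235222°, h=2143.412 m

start: φ=-50.849428°, λ=175.231653°, h=2093.768 m
→ ECEF (a=6378388.000, f=1/297.0): X=-4022578.9467, Y=335547.5675, Z=-4924705.2359
→ Helmert⁻¹: X=-4023166.1387, Y=335344.1879, Z=-4924306.5576
→ geod (Bowring, a=6378388.000): φ=-50.84320600°, λ=175.23522200°, h=2143.4120 m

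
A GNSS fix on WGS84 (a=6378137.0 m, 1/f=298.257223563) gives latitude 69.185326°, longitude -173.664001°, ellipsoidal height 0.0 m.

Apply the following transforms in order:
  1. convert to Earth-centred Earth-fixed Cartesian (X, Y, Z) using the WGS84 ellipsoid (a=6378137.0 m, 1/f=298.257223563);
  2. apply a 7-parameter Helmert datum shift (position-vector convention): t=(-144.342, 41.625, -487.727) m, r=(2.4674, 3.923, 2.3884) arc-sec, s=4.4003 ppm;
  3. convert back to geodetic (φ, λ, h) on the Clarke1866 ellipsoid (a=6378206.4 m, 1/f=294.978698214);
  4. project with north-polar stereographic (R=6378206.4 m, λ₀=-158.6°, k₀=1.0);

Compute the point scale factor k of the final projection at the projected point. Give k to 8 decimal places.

1.03373444

start: φ=69.185326°, λ=-173.664001°, h=0.000 m
→ ECEF (a=6378137.000, f=1/298.257223563): X=-2259220.7987, Y=-250857.1700, Z=5939350.2980
→ Helmert 7p (PV): X=-2259259.2148, Y=-250913.8577, Z=5938928.6739
→ geod (Bowring, a=6378206.400): φ=69.18503096°, λ=-173.66268775°, h=-239.9320 m
→ into stereo (λ₀=-158.6°): φ=69.18503096°, λ−λ₀=-15.06268775°
scale k = 1.03373444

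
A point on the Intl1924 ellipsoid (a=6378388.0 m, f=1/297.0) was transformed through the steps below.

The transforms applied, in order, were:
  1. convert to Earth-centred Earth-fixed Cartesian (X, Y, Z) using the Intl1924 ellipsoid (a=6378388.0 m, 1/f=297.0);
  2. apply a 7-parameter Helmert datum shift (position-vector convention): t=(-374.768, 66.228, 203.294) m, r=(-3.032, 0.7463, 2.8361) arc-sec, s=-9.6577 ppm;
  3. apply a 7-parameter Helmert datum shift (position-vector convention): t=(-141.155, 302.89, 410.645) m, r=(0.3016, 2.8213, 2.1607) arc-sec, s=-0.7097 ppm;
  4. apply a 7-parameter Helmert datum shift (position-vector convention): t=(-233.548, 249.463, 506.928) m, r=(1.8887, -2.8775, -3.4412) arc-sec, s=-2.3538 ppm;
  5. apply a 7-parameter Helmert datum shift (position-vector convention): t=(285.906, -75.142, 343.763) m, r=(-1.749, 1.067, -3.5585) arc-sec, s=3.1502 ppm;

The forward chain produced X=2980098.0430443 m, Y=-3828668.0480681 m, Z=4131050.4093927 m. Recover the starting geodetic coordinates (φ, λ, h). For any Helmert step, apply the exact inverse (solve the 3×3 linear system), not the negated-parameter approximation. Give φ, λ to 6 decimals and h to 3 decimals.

φ=40.589124°, λ=-52.103858°, h=2539.799 m

start: X=2980098.0430, Y=-3828668.0481, Z=4131050.4094 m
→ Helmert⁻¹: X=2979847.4330, Y=-3828564.4623, Z=4130676.5846
→ Helmert⁻¹: X=2980209.4899, Y=-3828735.3989, Z=4130172.8613
→ Helmert⁻¹: X=2980256.1614, Y=-3829066.1870, Z=4129811.5101
→ Helmert⁻¹: X=2980592.1224, Y=-3829271.0818, Z=4129602.5947
→ geod (Bowring, a=6378388.000): φ=40.58912400°, λ=-52.10385800°, h=2539.7990 m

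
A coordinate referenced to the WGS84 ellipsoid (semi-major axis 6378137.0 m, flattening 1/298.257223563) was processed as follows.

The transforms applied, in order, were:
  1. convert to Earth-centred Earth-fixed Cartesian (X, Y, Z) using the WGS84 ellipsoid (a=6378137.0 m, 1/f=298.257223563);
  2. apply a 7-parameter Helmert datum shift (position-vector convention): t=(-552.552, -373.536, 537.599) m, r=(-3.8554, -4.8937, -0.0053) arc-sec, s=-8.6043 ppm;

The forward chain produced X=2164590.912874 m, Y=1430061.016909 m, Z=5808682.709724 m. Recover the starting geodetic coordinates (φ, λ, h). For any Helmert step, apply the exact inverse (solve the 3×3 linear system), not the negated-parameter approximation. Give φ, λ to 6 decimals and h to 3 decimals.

start: X=2164590.9129, Y=1430061.0169, Z=5808682.7097 m
→ Helmert⁻¹: X=2165299.8586, Y=1430338.3531, Z=5808170.4489
→ geod (Bowring, a=6378137.000): φ=66.06805900°, λ=33.44766900°, h=1247.4860 m

φ=66.068059°, λ=33.447669°, h=1247.486 m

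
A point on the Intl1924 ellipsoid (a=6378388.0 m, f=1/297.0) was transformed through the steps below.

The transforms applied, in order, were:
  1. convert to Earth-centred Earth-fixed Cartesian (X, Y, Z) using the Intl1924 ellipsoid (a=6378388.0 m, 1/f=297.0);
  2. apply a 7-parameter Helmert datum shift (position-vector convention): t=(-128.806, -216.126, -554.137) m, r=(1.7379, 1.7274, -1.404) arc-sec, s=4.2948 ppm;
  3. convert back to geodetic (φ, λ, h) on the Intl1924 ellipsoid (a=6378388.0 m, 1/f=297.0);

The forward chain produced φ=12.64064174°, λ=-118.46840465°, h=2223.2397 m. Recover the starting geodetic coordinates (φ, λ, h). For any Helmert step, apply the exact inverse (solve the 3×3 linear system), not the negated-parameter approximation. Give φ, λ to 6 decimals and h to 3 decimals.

φ=12.646222°, λ=-118.468066°, h=2071.868 m

start: φ=12.640642°, λ=-118.468405°, h=2223.240 m
→ ECEF (a=6378388.000, f=1/297.0): X=-2968229.7362, Y=-5473995.4835, Z=1387143.4497
→ Helmert⁻¹: X=-2968062.5458, Y=-5473764.3595, Z=1387712.8900
→ geod (Bowring, a=6378388.000): φ=12.64622200°, λ=-118.46806600°, h=2071.8680 m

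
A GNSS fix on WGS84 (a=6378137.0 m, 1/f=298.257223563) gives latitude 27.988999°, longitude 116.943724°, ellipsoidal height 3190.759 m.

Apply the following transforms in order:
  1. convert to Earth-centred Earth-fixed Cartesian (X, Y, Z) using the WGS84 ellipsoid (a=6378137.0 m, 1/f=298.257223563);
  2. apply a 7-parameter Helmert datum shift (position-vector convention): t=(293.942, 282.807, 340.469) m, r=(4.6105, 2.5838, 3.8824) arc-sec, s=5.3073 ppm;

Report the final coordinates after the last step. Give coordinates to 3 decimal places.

start: φ=27.988999°, λ=116.943724°, h=3190.759 m
→ ECEF (a=6378137.000, f=1/298.257223563): X=-2555165.9419, Y=5026995.6464, Z=2976926.2296
→ Helmert 7p (PV): X=-2554942.8906, Y=5027190.4970, Z=2977426.8715

X=-2554942.891 m, Y=5027190.497 m, Z=2977426.872 m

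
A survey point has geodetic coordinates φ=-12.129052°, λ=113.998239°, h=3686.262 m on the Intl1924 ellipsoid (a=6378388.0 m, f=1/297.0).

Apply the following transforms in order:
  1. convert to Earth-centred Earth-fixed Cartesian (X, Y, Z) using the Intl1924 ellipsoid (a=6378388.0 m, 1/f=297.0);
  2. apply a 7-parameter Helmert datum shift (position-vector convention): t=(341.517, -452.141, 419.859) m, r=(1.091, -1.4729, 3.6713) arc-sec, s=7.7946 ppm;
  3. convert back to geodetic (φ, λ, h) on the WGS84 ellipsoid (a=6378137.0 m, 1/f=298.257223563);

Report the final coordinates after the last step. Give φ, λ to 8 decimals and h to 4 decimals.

φ=-12.12594122°, λ=113.99797652°, h=3355.1200 m

start: φ=-12.129052°, λ=113.998239°, h=3686.262 m
→ ECEF (a=6378388.000, f=1/297.0): X=-2538077.6901, Y=5701087.3958, Z=-1332153.1453
→ Helmert 7p (PV): X=-2537847.9179, Y=5700641.5632, Z=-1331731.6389
→ geod (Bowring, a=6378137.000): φ=-12.12594122°, λ=113.99797652°, h=3355.1200 m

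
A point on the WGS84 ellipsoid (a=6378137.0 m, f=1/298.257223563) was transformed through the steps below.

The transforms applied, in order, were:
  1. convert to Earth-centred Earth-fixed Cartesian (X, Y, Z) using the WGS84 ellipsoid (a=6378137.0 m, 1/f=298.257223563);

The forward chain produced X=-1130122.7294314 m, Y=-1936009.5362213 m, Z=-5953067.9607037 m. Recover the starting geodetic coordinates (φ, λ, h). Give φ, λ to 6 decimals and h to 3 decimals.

start: X=-1130122.7294, Y=-1936009.5362, Z=-5953067.9607 m
→ geod (Bowring, a=6378137.000): φ=-69.49192200°, λ=-120.27374200°, h=1761.3780 m

φ=-69.491922°, λ=-120.273742°, h=1761.378 m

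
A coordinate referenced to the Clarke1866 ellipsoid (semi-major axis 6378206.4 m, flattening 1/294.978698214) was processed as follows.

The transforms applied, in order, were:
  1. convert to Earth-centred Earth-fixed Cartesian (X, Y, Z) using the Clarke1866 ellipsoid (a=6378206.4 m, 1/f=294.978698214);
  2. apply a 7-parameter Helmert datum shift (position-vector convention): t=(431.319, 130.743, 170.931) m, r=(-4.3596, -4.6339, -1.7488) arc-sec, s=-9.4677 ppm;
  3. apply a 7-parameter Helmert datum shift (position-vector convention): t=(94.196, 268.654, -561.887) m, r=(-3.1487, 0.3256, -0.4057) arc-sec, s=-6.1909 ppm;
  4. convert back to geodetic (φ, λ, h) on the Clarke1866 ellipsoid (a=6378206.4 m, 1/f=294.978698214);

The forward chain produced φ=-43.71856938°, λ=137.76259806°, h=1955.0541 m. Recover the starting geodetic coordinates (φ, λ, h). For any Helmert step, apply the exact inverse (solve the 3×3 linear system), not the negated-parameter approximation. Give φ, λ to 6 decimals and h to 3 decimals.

φ=-43.712985°, λ=137.770544°, h=1870.933 m

start: φ=-43.718569°, λ=137.762598°, h=1955.054 m
→ ECEF (a=6378206.400, f=1/294.978698214): X=-3419519.4204, Y=3104700.7953, Z=-4386693.8618
→ Helmert⁻¹: X=-3419633.9695, Y=3104511.5902, Z=-4386117.1358
→ Helmert⁻¹: X=-3420222.5291, Y=3104473.9469, Z=-4386187.1413
→ geod (Bowring, a=6378206.400): φ=-43.71298500°, λ=137.77054400°, h=1870.9330 m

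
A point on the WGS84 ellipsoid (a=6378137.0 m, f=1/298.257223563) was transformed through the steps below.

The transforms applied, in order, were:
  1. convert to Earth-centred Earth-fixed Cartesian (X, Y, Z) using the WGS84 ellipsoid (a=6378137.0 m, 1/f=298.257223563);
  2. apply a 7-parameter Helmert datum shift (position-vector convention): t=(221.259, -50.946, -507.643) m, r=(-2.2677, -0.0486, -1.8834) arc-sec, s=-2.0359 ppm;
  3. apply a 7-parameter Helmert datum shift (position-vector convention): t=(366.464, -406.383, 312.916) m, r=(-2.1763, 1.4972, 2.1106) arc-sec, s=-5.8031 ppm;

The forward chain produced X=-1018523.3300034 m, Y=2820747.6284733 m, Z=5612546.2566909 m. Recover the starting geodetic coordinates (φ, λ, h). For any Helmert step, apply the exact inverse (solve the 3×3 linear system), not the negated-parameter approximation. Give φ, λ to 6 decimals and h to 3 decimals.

start: X=-1018523.3300, Y=2820747.6285, Z=5612546.2567 m
→ Helmert⁻¹: X=-1018907.5772, Y=2821121.5937, Z=5612288.2790
→ Helmert⁻¹: X=-1019155.3481, Y=2821107.2692, Z=5612838.6049
→ geod (Bowring, a=6378137.000): φ=62.03914700°, λ=109.86279900°, h=2577.3520 m

φ=62.039147°, λ=109.862799°, h=2577.352 m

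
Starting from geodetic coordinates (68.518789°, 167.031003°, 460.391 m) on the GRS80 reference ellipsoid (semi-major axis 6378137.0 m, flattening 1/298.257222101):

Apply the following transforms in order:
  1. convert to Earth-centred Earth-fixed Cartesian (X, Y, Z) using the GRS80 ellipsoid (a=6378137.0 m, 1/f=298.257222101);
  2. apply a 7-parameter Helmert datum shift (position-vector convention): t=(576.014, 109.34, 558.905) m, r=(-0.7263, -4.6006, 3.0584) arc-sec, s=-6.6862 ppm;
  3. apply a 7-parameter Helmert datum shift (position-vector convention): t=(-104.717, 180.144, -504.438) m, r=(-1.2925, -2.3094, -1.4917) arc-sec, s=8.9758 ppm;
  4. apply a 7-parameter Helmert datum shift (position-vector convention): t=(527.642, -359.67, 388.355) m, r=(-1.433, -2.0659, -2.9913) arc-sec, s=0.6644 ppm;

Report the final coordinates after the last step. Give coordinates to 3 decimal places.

X=-2282121.703 m, Y=525784.951 m, Z=5913307.117 m

start: φ=68.518789°, λ=167.031003°, h=460.391 m
→ ECEF (a=6378137.000, f=1/298.257222101): X=-2282860.2240, Y=525738.8673, Z=5912954.9587
→ Helmert 7p (PV): X=-2282408.6254, Y=525831.6637, Z=5913421.5599
→ Helmert 7p (PV): X=-2282596.2350, Y=526070.0890, Z=5912941.3499
→ Helmert 7p (PV): X=-2282121.7030, Y=525784.9508, Z=5913307.1167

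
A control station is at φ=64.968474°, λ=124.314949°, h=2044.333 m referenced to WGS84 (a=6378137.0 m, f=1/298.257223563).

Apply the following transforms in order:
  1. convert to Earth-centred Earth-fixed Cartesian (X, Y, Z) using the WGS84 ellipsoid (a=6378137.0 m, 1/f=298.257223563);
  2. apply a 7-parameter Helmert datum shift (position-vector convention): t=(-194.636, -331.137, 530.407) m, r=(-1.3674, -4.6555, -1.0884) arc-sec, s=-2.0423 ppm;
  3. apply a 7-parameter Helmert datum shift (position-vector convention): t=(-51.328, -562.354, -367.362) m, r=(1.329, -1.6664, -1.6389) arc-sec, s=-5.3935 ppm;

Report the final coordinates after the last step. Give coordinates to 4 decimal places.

start: φ=64.968474°, λ=124.314949°, h=2044.333 m
→ ECEF (a=6378137.000, f=1/298.257223563): X=-1526053.4929, Y=2235857.4310, Z=5758075.8199
→ Helmert 7p (PV): X=-1526363.1767, Y=2235567.9524, Z=5758545.2012
→ Helmert 7p (PV): X=-1526435.0321, Y=2234968.5656, Z=5758148.8532

X=-1526435.0321 m, Y=2234968.5656 m, Z=5758148.8532 m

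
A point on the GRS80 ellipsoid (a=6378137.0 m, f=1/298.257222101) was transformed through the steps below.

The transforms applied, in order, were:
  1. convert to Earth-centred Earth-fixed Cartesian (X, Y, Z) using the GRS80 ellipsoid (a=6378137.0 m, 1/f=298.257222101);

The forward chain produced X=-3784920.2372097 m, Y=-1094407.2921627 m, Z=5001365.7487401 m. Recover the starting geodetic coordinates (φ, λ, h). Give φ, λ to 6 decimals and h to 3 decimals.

φ=51.956594°, λ=-163.872808°, h=1951.987 m

start: X=-3784920.2372, Y=-1094407.2922, Z=5001365.7487 m
→ geod (Bowring, a=6378137.000): φ=51.95659400°, λ=-163.87280800°, h=1951.9870 m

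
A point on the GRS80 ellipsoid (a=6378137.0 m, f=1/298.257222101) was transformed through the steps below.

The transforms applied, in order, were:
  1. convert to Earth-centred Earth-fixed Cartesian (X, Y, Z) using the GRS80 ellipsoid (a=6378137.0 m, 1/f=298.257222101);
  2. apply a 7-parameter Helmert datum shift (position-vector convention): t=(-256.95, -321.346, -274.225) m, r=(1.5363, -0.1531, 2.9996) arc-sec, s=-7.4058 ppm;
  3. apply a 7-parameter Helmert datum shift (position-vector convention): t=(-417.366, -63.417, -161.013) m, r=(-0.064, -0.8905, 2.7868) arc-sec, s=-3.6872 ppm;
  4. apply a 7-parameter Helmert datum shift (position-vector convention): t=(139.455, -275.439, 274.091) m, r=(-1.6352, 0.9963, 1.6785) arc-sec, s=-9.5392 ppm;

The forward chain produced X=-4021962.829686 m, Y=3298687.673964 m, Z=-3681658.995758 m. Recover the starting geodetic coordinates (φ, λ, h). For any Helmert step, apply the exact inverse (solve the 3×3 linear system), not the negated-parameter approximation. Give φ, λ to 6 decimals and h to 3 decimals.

φ=-35.470549°, λ=140.631020°, h=1831.829 m

start: X=-4021962.8297, Y=3298687.6740, Z=-3681658.9958 m
→ Helmert⁻¹: X=-4022096.0217, Y=3299056.5023, Z=-3681961.4835
→ Helmert⁻¹: X=-4021664.8051, Y=3299187.5621, Z=-3681795.6598
→ Helmert⁻¹: X=-4021392.3859, Y=3299564.4038, Z=-3681570.2905
→ geod (Bowring, a=6378137.000): φ=-35.47054900°, λ=140.63102000°, h=1831.8290 m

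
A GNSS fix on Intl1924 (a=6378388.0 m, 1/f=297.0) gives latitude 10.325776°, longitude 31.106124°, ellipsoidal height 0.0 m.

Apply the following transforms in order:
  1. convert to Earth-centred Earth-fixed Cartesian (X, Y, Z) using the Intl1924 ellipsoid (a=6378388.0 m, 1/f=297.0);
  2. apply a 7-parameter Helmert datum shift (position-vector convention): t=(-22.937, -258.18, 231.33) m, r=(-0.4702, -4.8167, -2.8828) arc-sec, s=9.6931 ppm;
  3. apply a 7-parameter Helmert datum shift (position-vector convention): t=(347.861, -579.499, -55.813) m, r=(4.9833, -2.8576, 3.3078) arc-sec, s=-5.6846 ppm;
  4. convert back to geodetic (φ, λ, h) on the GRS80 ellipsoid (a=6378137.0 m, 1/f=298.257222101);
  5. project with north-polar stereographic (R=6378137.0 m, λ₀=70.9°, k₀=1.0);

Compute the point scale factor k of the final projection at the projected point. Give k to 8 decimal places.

start: φ=10.325776°, λ=31.106124°, h=0.000 m
→ ECEF (a=6378388.000, f=1/297.0): X=5373384.1510, Y=3242215.9293, Z=1135729.7086
→ Helmert 7p (PV): X=5373432.0913, Y=3241916.6652, Z=1136090.1369
→ Helmert 7p (PV): X=5373681.6779, Y=3241377.4612, Z=1136180.6324
→ geod (Bowring, a=6378137.000): φ=10.32978521°, λ=31.09816619°, h=153.4370 m
→ into stereo (λ₀=70.9°): φ=10.32978521°, λ−λ₀=-39.80183381°
scale k = 1.69590166

1.69590166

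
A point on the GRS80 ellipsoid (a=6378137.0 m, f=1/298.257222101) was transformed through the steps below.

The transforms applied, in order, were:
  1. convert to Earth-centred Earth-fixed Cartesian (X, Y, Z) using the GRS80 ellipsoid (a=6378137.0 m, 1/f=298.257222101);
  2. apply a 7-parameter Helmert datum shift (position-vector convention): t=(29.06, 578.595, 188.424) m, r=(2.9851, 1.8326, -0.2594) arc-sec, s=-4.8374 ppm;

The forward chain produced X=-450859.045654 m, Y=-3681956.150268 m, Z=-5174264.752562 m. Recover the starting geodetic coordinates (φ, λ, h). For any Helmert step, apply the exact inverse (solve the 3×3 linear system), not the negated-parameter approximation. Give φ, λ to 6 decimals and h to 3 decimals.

start: X=-450859.0457, Y=-3681956.1503, Z=-5174264.7526 m
→ Helmert⁻¹: X=-450839.6823, Y=-3682628.0115, Z=-5174428.9175
→ geod (Bowring, a=6378137.000): φ=-54.54102500°, λ=-96.97961100°, h=3091.7450 m

φ=-54.541025°, λ=-96.979611°, h=3091.745 m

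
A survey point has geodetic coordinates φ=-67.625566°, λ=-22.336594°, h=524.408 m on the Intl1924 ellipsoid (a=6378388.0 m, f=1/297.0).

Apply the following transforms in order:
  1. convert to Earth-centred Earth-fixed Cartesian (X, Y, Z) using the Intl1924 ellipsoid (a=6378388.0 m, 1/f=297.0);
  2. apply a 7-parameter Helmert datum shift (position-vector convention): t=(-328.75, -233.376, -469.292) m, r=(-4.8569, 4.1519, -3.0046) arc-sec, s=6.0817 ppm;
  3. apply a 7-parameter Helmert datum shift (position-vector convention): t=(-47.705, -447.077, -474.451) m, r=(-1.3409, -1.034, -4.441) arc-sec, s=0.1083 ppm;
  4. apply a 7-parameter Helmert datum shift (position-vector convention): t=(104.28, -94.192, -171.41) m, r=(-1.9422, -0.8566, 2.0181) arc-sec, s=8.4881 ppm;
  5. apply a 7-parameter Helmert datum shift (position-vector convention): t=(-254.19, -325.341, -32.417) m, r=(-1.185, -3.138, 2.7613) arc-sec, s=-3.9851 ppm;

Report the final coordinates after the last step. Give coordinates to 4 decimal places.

start: φ=-67.625566°, λ=-22.336594°, h=524.408 m
→ ECEF (a=6378388.000, f=1/297.0): X=2252472.3585, Y=-925487.2877, Z=-5875942.6293
→ Helmert 7p (PV): X=2252025.5486, Y=-925897.4647, Z=-5876471.2047
→ Helmert 7p (PV): X=2251987.6109, Y=-926431.3316, Z=-5876928.9837
→ Helmert 7p (PV): X=2252144.4769, Y=-926566.6914, Z=-5877132.2018
→ Helmert 7p (PV): X=2251983.1271, Y=-926891.9545, Z=-5877101.6120

X=2251983.1271 m, Y=-926891.9545 m, Z=-5877101.6120 m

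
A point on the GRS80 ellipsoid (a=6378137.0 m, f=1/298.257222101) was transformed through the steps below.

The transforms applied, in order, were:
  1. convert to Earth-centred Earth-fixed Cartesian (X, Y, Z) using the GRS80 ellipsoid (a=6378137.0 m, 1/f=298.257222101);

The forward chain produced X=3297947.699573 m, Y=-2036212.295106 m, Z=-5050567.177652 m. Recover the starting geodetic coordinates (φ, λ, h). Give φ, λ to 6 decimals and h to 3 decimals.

start: X=3297947.6996, Y=-2036212.2951, Z=-5050567.1777 m
→ geod (Bowring, a=6378137.000): φ=-52.68233400°, λ=-31.69192900°, h=1730.8730 m

φ=-52.682334°, λ=-31.691929°, h=1730.873 m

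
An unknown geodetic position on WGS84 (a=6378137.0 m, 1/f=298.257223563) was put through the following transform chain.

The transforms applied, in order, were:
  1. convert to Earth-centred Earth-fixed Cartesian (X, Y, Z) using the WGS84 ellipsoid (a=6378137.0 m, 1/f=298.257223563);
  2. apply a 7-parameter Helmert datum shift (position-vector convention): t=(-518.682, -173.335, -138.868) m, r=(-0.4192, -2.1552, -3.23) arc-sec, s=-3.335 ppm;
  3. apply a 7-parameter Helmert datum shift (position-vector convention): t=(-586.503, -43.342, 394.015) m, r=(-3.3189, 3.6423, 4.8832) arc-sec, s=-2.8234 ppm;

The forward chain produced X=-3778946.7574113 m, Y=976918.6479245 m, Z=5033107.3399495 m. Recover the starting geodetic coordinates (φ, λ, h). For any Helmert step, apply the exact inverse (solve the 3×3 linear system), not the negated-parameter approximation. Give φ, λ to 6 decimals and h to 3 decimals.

start: X=-3778946.7574, Y=976918.6479, Z=5033107.3399 m
→ Helmert⁻¹: X=-3778436.6618, Y=976973.2224, Z=5032676.5333
→ Helmert⁻¹: X=-3777893.2928, Y=977080.4278, Z=5032873.6456
→ geod (Bowring, a=6378137.000): φ=52.39815900°, λ=165.49927800°, h=3680.3150 m

φ=52.398159°, λ=165.499278°, h=3680.315 m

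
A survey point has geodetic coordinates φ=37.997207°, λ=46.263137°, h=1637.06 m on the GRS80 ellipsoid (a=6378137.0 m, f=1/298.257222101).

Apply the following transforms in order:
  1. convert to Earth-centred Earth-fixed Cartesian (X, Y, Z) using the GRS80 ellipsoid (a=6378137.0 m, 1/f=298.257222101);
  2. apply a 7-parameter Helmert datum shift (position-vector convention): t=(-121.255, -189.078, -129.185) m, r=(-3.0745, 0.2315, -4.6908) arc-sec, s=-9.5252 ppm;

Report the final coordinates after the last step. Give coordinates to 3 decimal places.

X=3480113.511 m, Y=3636868.754 m, Z=3905982.971 m

start: φ=37.997207°, λ=46.263137°, h=1637.060 m
→ ECEF (a=6378137.000, f=1/298.257222101): X=3480180.8186, Y=3637113.3970, Z=3906207.4819
→ Helmert 7p (PV): X=3480113.5113, Y=3636868.7543, Z=3905982.9707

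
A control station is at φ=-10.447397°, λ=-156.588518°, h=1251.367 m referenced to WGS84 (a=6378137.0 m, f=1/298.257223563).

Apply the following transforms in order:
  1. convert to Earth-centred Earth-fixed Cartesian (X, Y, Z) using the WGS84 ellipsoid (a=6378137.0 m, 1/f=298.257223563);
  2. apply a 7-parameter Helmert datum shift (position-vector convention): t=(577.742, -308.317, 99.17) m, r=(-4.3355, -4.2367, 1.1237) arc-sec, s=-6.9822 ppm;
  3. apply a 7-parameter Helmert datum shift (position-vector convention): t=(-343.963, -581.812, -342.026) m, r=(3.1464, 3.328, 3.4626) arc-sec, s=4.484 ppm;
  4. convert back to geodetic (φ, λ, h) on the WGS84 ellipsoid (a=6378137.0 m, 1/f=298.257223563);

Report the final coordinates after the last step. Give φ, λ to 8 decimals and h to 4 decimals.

start: φ=-10.447397°, λ=-156.588518°, h=1251.367 m
→ ECEF (a=6378137.000, f=1/298.257223563): X=-5757786.7896, Y=-2492986.8832, Z=-1149175.8641
→ Helmert 7p (PV): X=-5757131.6602, Y=-2493333.3155, Z=-1149134.5351
→ Helmert 7p (PV): X=-5757478.1229, Y=-2494005.4247, Z=-1149426.8583
→ geod (Bowring, a=6378137.000): φ=-10.44942886°, λ=-156.57886284°, h=1416.4020 m

φ=-10.44942886°, λ=-156.57886284°, h=1416.4020 m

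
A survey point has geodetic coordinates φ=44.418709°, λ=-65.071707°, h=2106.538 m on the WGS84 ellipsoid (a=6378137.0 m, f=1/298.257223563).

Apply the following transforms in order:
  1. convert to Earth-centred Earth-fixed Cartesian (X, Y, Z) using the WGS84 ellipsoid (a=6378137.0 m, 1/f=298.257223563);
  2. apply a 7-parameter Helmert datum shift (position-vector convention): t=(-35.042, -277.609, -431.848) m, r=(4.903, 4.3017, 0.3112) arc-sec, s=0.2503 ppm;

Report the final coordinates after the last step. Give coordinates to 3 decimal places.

X=1923943.257 m, Y=-4139670.223 m, Z=4442345.906 m

start: φ=44.418709°, λ=-65.071707°, h=2106.538 m
→ ECEF (a=6378137.000, f=1/298.257223563): X=1923878.9140, Y=-4139288.8701, Z=4442915.1576
→ Helmert 7p (PV): X=1923943.2567, Y=-4139670.2225, Z=4442345.9061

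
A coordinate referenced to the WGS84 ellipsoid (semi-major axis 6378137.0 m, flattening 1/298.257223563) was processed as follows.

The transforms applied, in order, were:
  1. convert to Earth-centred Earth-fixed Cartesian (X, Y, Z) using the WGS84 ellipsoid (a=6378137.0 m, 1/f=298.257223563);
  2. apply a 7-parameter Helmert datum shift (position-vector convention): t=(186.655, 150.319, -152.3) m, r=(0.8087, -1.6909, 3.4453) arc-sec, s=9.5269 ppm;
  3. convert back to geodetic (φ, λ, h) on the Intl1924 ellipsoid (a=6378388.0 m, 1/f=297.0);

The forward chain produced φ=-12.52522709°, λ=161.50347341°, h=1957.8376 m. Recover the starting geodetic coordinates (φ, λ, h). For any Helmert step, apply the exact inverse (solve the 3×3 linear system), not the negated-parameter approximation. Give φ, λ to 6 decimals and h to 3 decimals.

φ=-12.522906°, λ=161.504452°, h=2236.943 m

start: φ=-12.525227°, λ=161.503473°, h=1957.838 m
→ ECEF (a=6378388.000, f=1/297.0): X=-5907685.0863, Y=1976285.5536, Z=-1374620.0524
→ Helmert⁻¹: X=-5907793.7160, Y=1976209.6993, Z=-1374413.9758
→ geod (Bowring, a=6378137.000): φ=-12.52290600°, λ=161.50445200°, h=2236.9430 m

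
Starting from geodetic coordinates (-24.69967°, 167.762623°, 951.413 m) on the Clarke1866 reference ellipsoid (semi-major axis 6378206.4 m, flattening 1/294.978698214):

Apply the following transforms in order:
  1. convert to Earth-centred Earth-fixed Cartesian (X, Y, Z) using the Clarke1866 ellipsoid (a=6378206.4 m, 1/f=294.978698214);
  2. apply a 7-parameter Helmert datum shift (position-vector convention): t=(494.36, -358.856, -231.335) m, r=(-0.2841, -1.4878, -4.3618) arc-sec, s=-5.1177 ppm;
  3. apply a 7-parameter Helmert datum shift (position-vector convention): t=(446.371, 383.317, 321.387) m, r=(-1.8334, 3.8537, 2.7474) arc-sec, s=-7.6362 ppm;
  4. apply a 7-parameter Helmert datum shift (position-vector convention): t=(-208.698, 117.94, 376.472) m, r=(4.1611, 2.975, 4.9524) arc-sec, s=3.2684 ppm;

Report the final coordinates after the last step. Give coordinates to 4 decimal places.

X=-5666497.4287 m, Y=1229226.5445 m, Z=-2648481.8732 m

start: φ=-24.699670°, λ=167.762623°, h=951.413 m
→ ECEF (a=6378206.400, f=1/294.978698214): X=-5667194.7305, Y=1229161.2413, Z=-2649132.4268
→ Helmert 7p (PV): X=-5666626.2668, Y=1228912.2874, Z=-2649392.7750
→ Helmert 7p (PV): X=-5666202.4919, Y=1229187.1934, Z=-2648956.2096
→ Helmert 7p (PV): X=-5666497.4287, Y=1229226.5445, Z=-2648481.8732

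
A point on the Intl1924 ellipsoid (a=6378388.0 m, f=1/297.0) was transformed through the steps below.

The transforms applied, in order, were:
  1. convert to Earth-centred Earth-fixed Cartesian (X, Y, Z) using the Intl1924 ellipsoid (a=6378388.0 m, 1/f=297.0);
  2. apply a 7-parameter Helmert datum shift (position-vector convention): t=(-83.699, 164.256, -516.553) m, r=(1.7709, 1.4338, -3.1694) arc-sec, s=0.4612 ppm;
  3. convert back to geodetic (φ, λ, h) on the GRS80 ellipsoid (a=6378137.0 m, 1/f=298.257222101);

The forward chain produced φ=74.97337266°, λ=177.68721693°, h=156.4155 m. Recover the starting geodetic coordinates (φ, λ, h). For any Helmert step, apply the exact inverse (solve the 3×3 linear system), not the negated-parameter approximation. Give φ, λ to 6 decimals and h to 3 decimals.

φ=74.975349°, λ=177.691890°, h=463.107 m

start: φ=74.973373°, λ=177.687217°, h=156.415 m
→ ECEF (a=6378137.000, f=1/298.257222101): X=-1657522.8606, Y=66943.3993, Z=6138146.8469
→ Helmert⁻¹: X=-1657482.0950, Y=66806.3479, Z=6138648.4736
→ geod (Bowring, a=6378388.000): φ=74.97534900°, λ=177.69189000°, h=463.1070 m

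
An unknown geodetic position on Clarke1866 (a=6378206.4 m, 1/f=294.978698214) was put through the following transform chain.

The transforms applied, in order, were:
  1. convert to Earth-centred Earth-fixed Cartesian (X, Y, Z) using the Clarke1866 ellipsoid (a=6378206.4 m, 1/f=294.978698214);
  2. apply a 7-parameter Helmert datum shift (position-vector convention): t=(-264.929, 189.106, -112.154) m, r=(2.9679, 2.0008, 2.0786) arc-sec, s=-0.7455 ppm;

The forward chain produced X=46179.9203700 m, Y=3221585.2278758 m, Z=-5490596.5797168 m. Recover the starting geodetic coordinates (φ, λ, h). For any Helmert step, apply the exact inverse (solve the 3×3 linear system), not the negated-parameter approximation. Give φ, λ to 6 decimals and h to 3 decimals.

φ=-59.766536°, λ=89.172444°, h=3826.518 m

start: X=46179.9204, Y=3221585.2279, Z=-5490596.5797 m
→ Helmert⁻¹: X=46530.6053, Y=3221319.0524, Z=-5490534.4184
→ geod (Bowring, a=6378206.400): φ=-59.76653600°, λ=89.17244400°, h=3826.5180 m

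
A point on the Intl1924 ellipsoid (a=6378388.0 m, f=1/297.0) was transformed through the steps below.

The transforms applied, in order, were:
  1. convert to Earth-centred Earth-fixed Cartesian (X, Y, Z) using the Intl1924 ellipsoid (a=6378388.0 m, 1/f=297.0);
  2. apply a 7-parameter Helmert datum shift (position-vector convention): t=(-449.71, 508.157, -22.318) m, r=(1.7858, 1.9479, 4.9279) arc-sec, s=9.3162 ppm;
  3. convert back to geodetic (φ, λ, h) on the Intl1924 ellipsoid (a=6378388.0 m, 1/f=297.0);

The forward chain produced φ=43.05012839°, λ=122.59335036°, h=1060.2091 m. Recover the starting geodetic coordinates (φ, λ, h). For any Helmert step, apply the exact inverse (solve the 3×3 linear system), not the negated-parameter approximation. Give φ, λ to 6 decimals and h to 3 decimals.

φ=43.053686°, λ=122.590866°, h=525.980 m

start: φ=43.050128°, λ=122.593350°, h=1060.209 m
→ ECEF (a=6378388.000, f=1/297.0): X=-2515141.2292, Y=3933822.5246, Z=4332372.4211
→ Helmert⁻¹: X=-2514615.0321, Y=3933375.3096, Z=4332296.5764
→ geod (Bowring, a=6378388.000): φ=43.05368600°, λ=122.59086600°, h=525.9800 m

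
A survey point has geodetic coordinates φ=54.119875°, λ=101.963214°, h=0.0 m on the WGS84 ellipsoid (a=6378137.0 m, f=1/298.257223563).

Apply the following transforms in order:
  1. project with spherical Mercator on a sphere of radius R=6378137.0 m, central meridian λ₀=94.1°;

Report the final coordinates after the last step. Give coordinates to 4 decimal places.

E=875328.9785 m, N=7192891.9522 m

start: φ=54.119875°, λ=101.963214°, h=0.000 m
→ merc (R=6378137.0, λ₀=94.1°): E=875328.9785, N=7192891.9522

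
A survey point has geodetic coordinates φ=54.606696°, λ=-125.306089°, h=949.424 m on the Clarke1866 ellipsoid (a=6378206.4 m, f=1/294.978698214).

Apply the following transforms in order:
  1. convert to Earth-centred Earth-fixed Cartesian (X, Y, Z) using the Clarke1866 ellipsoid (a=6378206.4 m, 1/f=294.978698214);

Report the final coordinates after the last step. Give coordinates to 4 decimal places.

X=-2140158.9188 m, Y=-3021973.8111 m, Z=5176719.5159 m

start: φ=54.606696°, λ=-125.306089°, h=949.424 m
→ ECEF (a=6378206.400, f=1/294.978698214): X=-2140158.9188, Y=-3021973.8111, Z=5176719.5159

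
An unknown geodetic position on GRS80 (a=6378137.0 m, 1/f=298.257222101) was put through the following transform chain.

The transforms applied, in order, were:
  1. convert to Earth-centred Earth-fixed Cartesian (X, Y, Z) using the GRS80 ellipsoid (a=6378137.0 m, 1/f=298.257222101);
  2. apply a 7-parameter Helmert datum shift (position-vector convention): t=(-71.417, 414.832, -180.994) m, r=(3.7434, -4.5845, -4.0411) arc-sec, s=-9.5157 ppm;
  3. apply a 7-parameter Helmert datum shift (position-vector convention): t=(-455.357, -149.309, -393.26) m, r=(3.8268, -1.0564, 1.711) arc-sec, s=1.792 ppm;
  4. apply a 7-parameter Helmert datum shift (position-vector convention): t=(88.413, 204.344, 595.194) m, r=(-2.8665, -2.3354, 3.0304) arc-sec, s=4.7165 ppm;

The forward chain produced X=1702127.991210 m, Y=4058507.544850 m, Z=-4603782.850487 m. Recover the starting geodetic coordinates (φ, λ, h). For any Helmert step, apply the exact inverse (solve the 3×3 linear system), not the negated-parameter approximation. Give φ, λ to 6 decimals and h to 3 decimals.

φ=-46.486158°, λ=67.240729°, h=1868.295 m

start: X=1702127.9912, Y=4058507.5448, Z=-4603782.8505 m
→ Helmert⁻¹: X=1702039.0430, Y=4058323.0410, Z=-4604319.1998
→ Helmert⁻¹: X=1702501.4342, Y=4058365.5374, Z=-4604001.7034
→ Helmert⁻¹: X=1702407.2209, Y=4057939.1179, Z=-4603976.0021
→ geod (Bowring, a=6378137.000): φ=-46.48615800°, λ=67.24072900°, h=1868.2950 m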